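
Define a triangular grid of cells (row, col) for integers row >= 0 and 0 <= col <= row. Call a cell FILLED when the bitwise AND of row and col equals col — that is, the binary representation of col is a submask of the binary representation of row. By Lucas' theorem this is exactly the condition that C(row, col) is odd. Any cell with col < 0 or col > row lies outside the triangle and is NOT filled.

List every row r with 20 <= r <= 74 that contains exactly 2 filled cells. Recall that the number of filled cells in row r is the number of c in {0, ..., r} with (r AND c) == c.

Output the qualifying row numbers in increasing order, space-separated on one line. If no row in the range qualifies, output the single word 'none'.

Row r has 2^popcount(r) filled cells, so we need popcount(r) = log2(2) = 1.
Scan r = 20..74 and keep those with exactly 1 one-bits:
r=20=10100 popcount=2 -> skip
r=21=10101 popcount=3 -> skip
r=22=10110 popcount=3 -> skip
r=23=10111 popcount=4 -> skip
r=24=11000 popcount=2 -> skip
r=25=11001 popcount=3 -> skip
r=26=11010 popcount=3 -> skip
r=27=11011 popcount=4 -> skip
r=28=11100 popcount=3 -> skip
r=29=11101 popcount=4 -> skip
r=30=11110 popcount=4 -> skip
r=31=11111 popcount=5 -> skip
r=32=100000 popcount=1 -> KEEP
r=33=100001 popcount=2 -> skip
r=34=100010 popcount=2 -> skip
r=35=100011 popcount=3 -> skip
r=36=100100 popcount=2 -> skip
r=37=100101 popcount=3 -> skip
r=38=100110 popcount=3 -> skip
r=39=100111 popcount=4 -> skip
r=40=101000 popcount=2 -> skip
r=41=101001 popcount=3 -> skip
r=42=101010 popcount=3 -> skip
r=43=101011 popcount=4 -> skip
r=44=101100 popcount=3 -> skip
r=45=101101 popcount=4 -> skip
r=46=101110 popcount=4 -> skip
r=47=101111 popcount=5 -> skip
r=48=110000 popcount=2 -> skip
r=49=110001 popcount=3 -> skip
r=50=110010 popcount=3 -> skip
r=51=110011 popcount=4 -> skip
r=52=110100 popcount=3 -> skip
r=53=110101 popcount=4 -> skip
r=54=110110 popcount=4 -> skip
r=55=110111 popcount=5 -> skip
r=56=111000 popcount=3 -> skip
r=57=111001 popcount=4 -> skip
r=58=111010 popcount=4 -> skip
r=59=111011 popcount=5 -> skip
r=60=111100 popcount=4 -> skip
r=61=111101 popcount=5 -> skip
r=62=111110 popcount=5 -> skip
r=63=111111 popcount=6 -> skip
r=64=1000000 popcount=1 -> KEEP
r=65=1000001 popcount=2 -> skip
r=66=1000010 popcount=2 -> skip
r=67=1000011 popcount=3 -> skip
r=68=1000100 popcount=2 -> skip
r=69=1000101 popcount=3 -> skip
r=70=1000110 popcount=3 -> skip
r=71=1000111 popcount=4 -> skip
r=72=1001000 popcount=2 -> skip
r=73=1001001 popcount=3 -> skip
r=74=1001010 popcount=3 -> skip
Kept rows: 32 64

Answer: 32 64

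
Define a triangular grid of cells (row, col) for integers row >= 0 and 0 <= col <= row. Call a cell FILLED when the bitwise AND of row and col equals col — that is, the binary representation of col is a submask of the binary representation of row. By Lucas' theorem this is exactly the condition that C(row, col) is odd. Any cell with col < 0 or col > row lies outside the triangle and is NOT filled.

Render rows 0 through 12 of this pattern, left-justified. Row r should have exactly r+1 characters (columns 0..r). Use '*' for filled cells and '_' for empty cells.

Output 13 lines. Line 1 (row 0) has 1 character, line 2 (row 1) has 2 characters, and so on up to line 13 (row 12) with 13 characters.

Answer: *
**
*_*
****
*___*
**__**
*_*_*_*
********
*_______*
**______**
*_*_____*_*
****____****
*___*___*___*

Derivation:
r0=0: *
r1=1: **
r2=10: *_*
r3=11: ****
r4=100: *___*
r5=101: **__**
r6=110: *_*_*_*
r7=111: ********
r8=1000: *_______*
r9=1001: **______**
r10=1010: *_*_____*_*
r11=1011: ****____****
r12=1100: *___*___*___*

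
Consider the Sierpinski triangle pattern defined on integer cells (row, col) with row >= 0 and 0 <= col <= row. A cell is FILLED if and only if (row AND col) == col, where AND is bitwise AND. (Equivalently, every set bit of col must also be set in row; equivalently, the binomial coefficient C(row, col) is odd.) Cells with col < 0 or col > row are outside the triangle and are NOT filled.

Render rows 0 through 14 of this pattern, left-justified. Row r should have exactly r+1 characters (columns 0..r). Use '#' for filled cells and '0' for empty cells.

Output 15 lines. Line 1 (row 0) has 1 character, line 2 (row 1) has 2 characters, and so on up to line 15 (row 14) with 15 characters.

Answer: #
##
#0#
####
#000#
##00##
#0#0#0#
########
#0000000#
##000000##
#0#00000#0#
####0000####
#000#000#000#
##00##00##00##
#0#0#0#0#0#0#0#

Derivation:
r0=0: #
r1=1: ##
r2=10: #0#
r3=11: ####
r4=100: #000#
r5=101: ##00##
r6=110: #0#0#0#
r7=111: ########
r8=1000: #0000000#
r9=1001: ##000000##
r10=1010: #0#00000#0#
r11=1011: ####0000####
r12=1100: #000#000#000#
r13=1101: ##00##00##00##
r14=1110: #0#0#0#0#0#0#0#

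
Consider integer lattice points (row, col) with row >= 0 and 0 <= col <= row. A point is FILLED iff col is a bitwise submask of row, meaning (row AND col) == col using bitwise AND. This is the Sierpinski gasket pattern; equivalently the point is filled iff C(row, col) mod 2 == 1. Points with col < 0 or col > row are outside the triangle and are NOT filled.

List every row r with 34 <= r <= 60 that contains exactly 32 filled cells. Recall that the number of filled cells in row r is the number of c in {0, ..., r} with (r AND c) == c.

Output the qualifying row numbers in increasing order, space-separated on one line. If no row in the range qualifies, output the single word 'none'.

Answer: 47 55 59

Derivation:
Row r has 2^popcount(r) filled cells, so we need popcount(r) = log2(32) = 5.
Scan r = 34..60 and keep those with exactly 5 one-bits:
r=34=100010 popcount=2 -> skip
r=35=100011 popcount=3 -> skip
r=36=100100 popcount=2 -> skip
r=37=100101 popcount=3 -> skip
r=38=100110 popcount=3 -> skip
r=39=100111 popcount=4 -> skip
r=40=101000 popcount=2 -> skip
r=41=101001 popcount=3 -> skip
r=42=101010 popcount=3 -> skip
r=43=101011 popcount=4 -> skip
r=44=101100 popcount=3 -> skip
r=45=101101 popcount=4 -> skip
r=46=101110 popcount=4 -> skip
r=47=101111 popcount=5 -> KEEP
r=48=110000 popcount=2 -> skip
r=49=110001 popcount=3 -> skip
r=50=110010 popcount=3 -> skip
r=51=110011 popcount=4 -> skip
r=52=110100 popcount=3 -> skip
r=53=110101 popcount=4 -> skip
r=54=110110 popcount=4 -> skip
r=55=110111 popcount=5 -> KEEP
r=56=111000 popcount=3 -> skip
r=57=111001 popcount=4 -> skip
r=58=111010 popcount=4 -> skip
r=59=111011 popcount=5 -> KEEP
r=60=111100 popcount=4 -> skip
Kept rows: 47 55 59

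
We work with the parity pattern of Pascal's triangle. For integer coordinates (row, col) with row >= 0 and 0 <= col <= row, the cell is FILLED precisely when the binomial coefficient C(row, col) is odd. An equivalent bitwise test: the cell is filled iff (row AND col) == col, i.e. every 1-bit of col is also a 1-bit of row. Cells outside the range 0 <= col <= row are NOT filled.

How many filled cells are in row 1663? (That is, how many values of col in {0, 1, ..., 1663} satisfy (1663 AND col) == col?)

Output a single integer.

Answer: 512

Derivation:
1663 in binary = 11001111111
popcount(1663) = number of 1-bits in 11001111111 = 9
A col c satisfies (1663 AND c) == c iff every set bit of c is also set in 1663; each of the 9 set bits of 1663 can independently be on or off in c.
count = 2^9 = 512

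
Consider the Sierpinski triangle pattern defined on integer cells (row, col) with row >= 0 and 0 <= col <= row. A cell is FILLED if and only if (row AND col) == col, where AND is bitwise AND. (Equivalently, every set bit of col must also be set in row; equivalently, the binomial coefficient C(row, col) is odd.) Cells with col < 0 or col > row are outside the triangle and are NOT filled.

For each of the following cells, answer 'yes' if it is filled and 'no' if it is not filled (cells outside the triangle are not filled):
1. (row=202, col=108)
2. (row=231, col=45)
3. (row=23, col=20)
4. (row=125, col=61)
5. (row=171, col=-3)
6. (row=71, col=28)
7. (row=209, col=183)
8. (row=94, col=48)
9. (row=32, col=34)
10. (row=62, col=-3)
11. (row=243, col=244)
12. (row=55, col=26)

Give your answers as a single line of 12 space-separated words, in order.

(202,108): row=0b11001010, col=0b1101100, row AND col = 0b1001000 = 72; 72 != 108 -> empty
(231,45): row=0b11100111, col=0b101101, row AND col = 0b100101 = 37; 37 != 45 -> empty
(23,20): row=0b10111, col=0b10100, row AND col = 0b10100 = 20; 20 == 20 -> filled
(125,61): row=0b1111101, col=0b111101, row AND col = 0b111101 = 61; 61 == 61 -> filled
(171,-3): col outside [0, 171] -> not filled
(71,28): row=0b1000111, col=0b11100, row AND col = 0b100 = 4; 4 != 28 -> empty
(209,183): row=0b11010001, col=0b10110111, row AND col = 0b10010001 = 145; 145 != 183 -> empty
(94,48): row=0b1011110, col=0b110000, row AND col = 0b10000 = 16; 16 != 48 -> empty
(32,34): col outside [0, 32] -> not filled
(62,-3): col outside [0, 62] -> not filled
(243,244): col outside [0, 243] -> not filled
(55,26): row=0b110111, col=0b11010, row AND col = 0b10010 = 18; 18 != 26 -> empty

Answer: no no yes yes no no no no no no no no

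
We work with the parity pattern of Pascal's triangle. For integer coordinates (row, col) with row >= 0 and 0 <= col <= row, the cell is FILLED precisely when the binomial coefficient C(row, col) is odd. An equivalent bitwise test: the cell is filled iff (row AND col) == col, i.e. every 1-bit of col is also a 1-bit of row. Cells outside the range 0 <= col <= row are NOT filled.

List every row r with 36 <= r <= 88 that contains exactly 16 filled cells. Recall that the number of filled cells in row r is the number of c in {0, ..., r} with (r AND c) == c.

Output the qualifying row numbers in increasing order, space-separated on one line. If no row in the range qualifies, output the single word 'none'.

Answer: 39 43 45 46 51 53 54 57 58 60 71 75 77 78 83 85 86

Derivation:
Row r has 2^popcount(r) filled cells, so we need popcount(r) = log2(16) = 4.
Scan r = 36..88 and keep those with exactly 4 one-bits:
r=36=100100 popcount=2 -> skip
r=37=100101 popcount=3 -> skip
r=38=100110 popcount=3 -> skip
r=39=100111 popcount=4 -> KEEP
r=40=101000 popcount=2 -> skip
r=41=101001 popcount=3 -> skip
r=42=101010 popcount=3 -> skip
r=43=101011 popcount=4 -> KEEP
r=44=101100 popcount=3 -> skip
r=45=101101 popcount=4 -> KEEP
r=46=101110 popcount=4 -> KEEP
r=47=101111 popcount=5 -> skip
r=48=110000 popcount=2 -> skip
r=49=110001 popcount=3 -> skip
r=50=110010 popcount=3 -> skip
r=51=110011 popcount=4 -> KEEP
r=52=110100 popcount=3 -> skip
r=53=110101 popcount=4 -> KEEP
r=54=110110 popcount=4 -> KEEP
r=55=110111 popcount=5 -> skip
r=56=111000 popcount=3 -> skip
r=57=111001 popcount=4 -> KEEP
r=58=111010 popcount=4 -> KEEP
r=59=111011 popcount=5 -> skip
r=60=111100 popcount=4 -> KEEP
r=61=111101 popcount=5 -> skip
r=62=111110 popcount=5 -> skip
r=63=111111 popcount=6 -> skip
r=64=1000000 popcount=1 -> skip
r=65=1000001 popcount=2 -> skip
r=66=1000010 popcount=2 -> skip
r=67=1000011 popcount=3 -> skip
r=68=1000100 popcount=2 -> skip
r=69=1000101 popcount=3 -> skip
r=70=1000110 popcount=3 -> skip
r=71=1000111 popcount=4 -> KEEP
r=72=1001000 popcount=2 -> skip
r=73=1001001 popcount=3 -> skip
r=74=1001010 popcount=3 -> skip
r=75=1001011 popcount=4 -> KEEP
r=76=1001100 popcount=3 -> skip
r=77=1001101 popcount=4 -> KEEP
r=78=1001110 popcount=4 -> KEEP
r=79=1001111 popcount=5 -> skip
r=80=1010000 popcount=2 -> skip
r=81=1010001 popcount=3 -> skip
r=82=1010010 popcount=3 -> skip
r=83=1010011 popcount=4 -> KEEP
r=84=1010100 popcount=3 -> skip
r=85=1010101 popcount=4 -> KEEP
r=86=1010110 popcount=4 -> KEEP
r=87=1010111 popcount=5 -> skip
r=88=1011000 popcount=3 -> skip
Kept rows: 39 43 45 46 51 53 54 57 58 60 71 75 77 78 83 85 86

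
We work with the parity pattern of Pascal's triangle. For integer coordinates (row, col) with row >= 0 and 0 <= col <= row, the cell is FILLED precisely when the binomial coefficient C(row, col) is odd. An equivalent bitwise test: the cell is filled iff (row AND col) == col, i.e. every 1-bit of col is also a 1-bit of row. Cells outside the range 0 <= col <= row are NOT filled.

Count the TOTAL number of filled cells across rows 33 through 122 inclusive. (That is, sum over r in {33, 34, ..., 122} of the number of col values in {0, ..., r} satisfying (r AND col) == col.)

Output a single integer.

r33=100001 pc2: +4 =4
r34=100010 pc2: +4 =8
r35=100011 pc3: +8 =16
r36=100100 pc2: +4 =20
r37=100101 pc3: +8 =28
r38=100110 pc3: +8 =36
r39=100111 pc4: +16 =52
r40=101000 pc2: +4 =56
r41=101001 pc3: +8 =64
r42=101010 pc3: +8 =72
r43=101011 pc4: +16 =88
r44=101100 pc3: +8 =96
r45=101101 pc4: +16 =112
r46=101110 pc4: +16 =128
r47=101111 pc5: +32 =160
r48=110000 pc2: +4 =164
r49=110001 pc3: +8 =172
r50=110010 pc3: +8 =180
r51=110011 pc4: +16 =196
r52=110100 pc3: +8 =204
r53=110101 pc4: +16 =220
r54=110110 pc4: +16 =236
r55=110111 pc5: +32 =268
r56=111000 pc3: +8 =276
r57=111001 pc4: +16 =292
r58=111010 pc4: +16 =308
r59=111011 pc5: +32 =340
r60=111100 pc4: +16 =356
r61=111101 pc5: +32 =388
r62=111110 pc5: +32 =420
r63=111111 pc6: +64 =484
r64=1000000 pc1: +2 =486
r65=1000001 pc2: +4 =490
r66=1000010 pc2: +4 =494
r67=1000011 pc3: +8 =502
r68=1000100 pc2: +4 =506
r69=1000101 pc3: +8 =514
r70=1000110 pc3: +8 =522
r71=1000111 pc4: +16 =538
r72=1001000 pc2: +4 =542
r73=1001001 pc3: +8 =550
r74=1001010 pc3: +8 =558
r75=1001011 pc4: +16 =574
r76=1001100 pc3: +8 =582
r77=1001101 pc4: +16 =598
r78=1001110 pc4: +16 =614
r79=1001111 pc5: +32 =646
r80=1010000 pc2: +4 =650
r81=1010001 pc3: +8 =658
r82=1010010 pc3: +8 =666
r83=1010011 pc4: +16 =682
r84=1010100 pc3: +8 =690
r85=1010101 pc4: +16 =706
r86=1010110 pc4: +16 =722
r87=1010111 pc5: +32 =754
r88=1011000 pc3: +8 =762
r89=1011001 pc4: +16 =778
r90=1011010 pc4: +16 =794
r91=1011011 pc5: +32 =826
r92=1011100 pc4: +16 =842
r93=1011101 pc5: +32 =874
r94=1011110 pc5: +32 =906
r95=1011111 pc6: +64 =970
r96=1100000 pc2: +4 =974
r97=1100001 pc3: +8 =982
r98=1100010 pc3: +8 =990
r99=1100011 pc4: +16 =1006
r100=1100100 pc3: +8 =1014
r101=1100101 pc4: +16 =1030
r102=1100110 pc4: +16 =1046
r103=1100111 pc5: +32 =1078
r104=1101000 pc3: +8 =1086
r105=1101001 pc4: +16 =1102
r106=1101010 pc4: +16 =1118
r107=1101011 pc5: +32 =1150
r108=1101100 pc4: +16 =1166
r109=1101101 pc5: +32 =1198
r110=1101110 pc5: +32 =1230
r111=1101111 pc6: +64 =1294
r112=1110000 pc3: +8 =1302
r113=1110001 pc4: +16 =1318
r114=1110010 pc4: +16 =1334
r115=1110011 pc5: +32 =1366
r116=1110100 pc4: +16 =1382
r117=1110101 pc5: +32 =1414
r118=1110110 pc5: +32 =1446
r119=1110111 pc6: +64 =1510
r120=1111000 pc4: +16 =1526
r121=1111001 pc5: +32 =1558
r122=1111010 pc5: +32 =1590

Answer: 1590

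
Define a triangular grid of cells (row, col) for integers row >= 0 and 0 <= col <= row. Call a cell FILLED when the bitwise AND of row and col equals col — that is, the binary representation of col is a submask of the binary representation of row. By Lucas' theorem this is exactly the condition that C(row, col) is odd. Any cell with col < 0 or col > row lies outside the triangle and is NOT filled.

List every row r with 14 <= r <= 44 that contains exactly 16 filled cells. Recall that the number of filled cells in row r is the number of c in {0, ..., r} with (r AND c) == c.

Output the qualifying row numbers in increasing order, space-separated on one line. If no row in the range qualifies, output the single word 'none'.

Answer: 15 23 27 29 30 39 43

Derivation:
Row r has 2^popcount(r) filled cells, so we need popcount(r) = log2(16) = 4.
Scan r = 14..44 and keep those with exactly 4 one-bits:
r=14=1110 popcount=3 -> skip
r=15=1111 popcount=4 -> KEEP
r=16=10000 popcount=1 -> skip
r=17=10001 popcount=2 -> skip
r=18=10010 popcount=2 -> skip
r=19=10011 popcount=3 -> skip
r=20=10100 popcount=2 -> skip
r=21=10101 popcount=3 -> skip
r=22=10110 popcount=3 -> skip
r=23=10111 popcount=4 -> KEEP
r=24=11000 popcount=2 -> skip
r=25=11001 popcount=3 -> skip
r=26=11010 popcount=3 -> skip
r=27=11011 popcount=4 -> KEEP
r=28=11100 popcount=3 -> skip
r=29=11101 popcount=4 -> KEEP
r=30=11110 popcount=4 -> KEEP
r=31=11111 popcount=5 -> skip
r=32=100000 popcount=1 -> skip
r=33=100001 popcount=2 -> skip
r=34=100010 popcount=2 -> skip
r=35=100011 popcount=3 -> skip
r=36=100100 popcount=2 -> skip
r=37=100101 popcount=3 -> skip
r=38=100110 popcount=3 -> skip
r=39=100111 popcount=4 -> KEEP
r=40=101000 popcount=2 -> skip
r=41=101001 popcount=3 -> skip
r=42=101010 popcount=3 -> skip
r=43=101011 popcount=4 -> KEEP
r=44=101100 popcount=3 -> skip
Kept rows: 15 23 27 29 30 39 43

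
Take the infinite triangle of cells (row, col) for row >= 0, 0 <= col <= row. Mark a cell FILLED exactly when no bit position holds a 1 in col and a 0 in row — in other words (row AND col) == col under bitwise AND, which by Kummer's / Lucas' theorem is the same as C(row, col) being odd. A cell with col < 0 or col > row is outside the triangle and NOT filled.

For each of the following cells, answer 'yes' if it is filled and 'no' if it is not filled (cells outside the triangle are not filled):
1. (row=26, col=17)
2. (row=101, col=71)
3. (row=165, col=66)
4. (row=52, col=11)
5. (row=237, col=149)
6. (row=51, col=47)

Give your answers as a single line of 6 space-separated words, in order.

(26,17): row=0b11010, col=0b10001, row AND col = 0b10000 = 16; 16 != 17 -> empty
(101,71): row=0b1100101, col=0b1000111, row AND col = 0b1000101 = 69; 69 != 71 -> empty
(165,66): row=0b10100101, col=0b1000010, row AND col = 0b0 = 0; 0 != 66 -> empty
(52,11): row=0b110100, col=0b1011, row AND col = 0b0 = 0; 0 != 11 -> empty
(237,149): row=0b11101101, col=0b10010101, row AND col = 0b10000101 = 133; 133 != 149 -> empty
(51,47): row=0b110011, col=0b101111, row AND col = 0b100011 = 35; 35 != 47 -> empty

Answer: no no no no no no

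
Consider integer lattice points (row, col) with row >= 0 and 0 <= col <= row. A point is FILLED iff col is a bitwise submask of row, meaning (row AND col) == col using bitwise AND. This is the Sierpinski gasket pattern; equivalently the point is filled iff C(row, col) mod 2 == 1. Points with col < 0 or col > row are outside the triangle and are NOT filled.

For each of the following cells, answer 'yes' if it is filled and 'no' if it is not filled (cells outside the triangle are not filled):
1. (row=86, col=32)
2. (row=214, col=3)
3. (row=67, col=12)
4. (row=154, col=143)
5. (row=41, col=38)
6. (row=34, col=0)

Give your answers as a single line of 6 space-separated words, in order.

(86,32): row=0b1010110, col=0b100000, row AND col = 0b0 = 0; 0 != 32 -> empty
(214,3): row=0b11010110, col=0b11, row AND col = 0b10 = 2; 2 != 3 -> empty
(67,12): row=0b1000011, col=0b1100, row AND col = 0b0 = 0; 0 != 12 -> empty
(154,143): row=0b10011010, col=0b10001111, row AND col = 0b10001010 = 138; 138 != 143 -> empty
(41,38): row=0b101001, col=0b100110, row AND col = 0b100000 = 32; 32 != 38 -> empty
(34,0): row=0b100010, col=0b0, row AND col = 0b0 = 0; 0 == 0 -> filled

Answer: no no no no no yes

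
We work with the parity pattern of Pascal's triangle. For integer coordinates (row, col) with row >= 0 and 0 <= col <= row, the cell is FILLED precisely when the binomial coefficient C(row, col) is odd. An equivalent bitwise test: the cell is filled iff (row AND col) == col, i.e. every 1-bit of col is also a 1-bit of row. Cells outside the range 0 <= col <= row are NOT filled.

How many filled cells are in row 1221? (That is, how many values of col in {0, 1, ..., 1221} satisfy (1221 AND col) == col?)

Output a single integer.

Answer: 32

Derivation:
1221 in binary = 10011000101
popcount(1221) = number of 1-bits in 10011000101 = 5
A col c satisfies (1221 AND c) == c iff every set bit of c is also set in 1221; each of the 5 set bits of 1221 can independently be on or off in c.
count = 2^5 = 32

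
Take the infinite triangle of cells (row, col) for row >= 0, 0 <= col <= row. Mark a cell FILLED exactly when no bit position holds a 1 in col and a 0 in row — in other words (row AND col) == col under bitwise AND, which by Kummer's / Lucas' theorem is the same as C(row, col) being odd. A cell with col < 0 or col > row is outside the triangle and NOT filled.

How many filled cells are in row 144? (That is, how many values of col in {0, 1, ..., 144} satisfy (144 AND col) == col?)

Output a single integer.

144 in binary = 10010000
popcount(144) = number of 1-bits in 10010000 = 2
A col c satisfies (144 AND c) == c iff every set bit of c is also set in 144; each of the 2 set bits of 144 can independently be on or off in c.
count = 2^2 = 4

Answer: 4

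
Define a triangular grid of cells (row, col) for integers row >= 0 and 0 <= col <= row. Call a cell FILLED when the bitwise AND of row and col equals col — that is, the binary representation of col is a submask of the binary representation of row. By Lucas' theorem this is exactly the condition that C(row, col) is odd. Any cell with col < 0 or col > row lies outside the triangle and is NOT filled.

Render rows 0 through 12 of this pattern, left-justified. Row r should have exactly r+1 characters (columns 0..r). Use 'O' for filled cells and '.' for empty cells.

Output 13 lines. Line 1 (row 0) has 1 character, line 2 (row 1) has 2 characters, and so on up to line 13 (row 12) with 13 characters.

r0=0: O
r1=1: OO
r2=10: O.O
r3=11: OOOO
r4=100: O...O
r5=101: OO..OO
r6=110: O.O.O.O
r7=111: OOOOOOOO
r8=1000: O.......O
r9=1001: OO......OO
r10=1010: O.O.....O.O
r11=1011: OOOO....OOOO
r12=1100: O...O...O...O

Answer: O
OO
O.O
OOOO
O...O
OO..OO
O.O.O.O
OOOOOOOO
O.......O
OO......OO
O.O.....O.O
OOOO....OOOO
O...O...O...O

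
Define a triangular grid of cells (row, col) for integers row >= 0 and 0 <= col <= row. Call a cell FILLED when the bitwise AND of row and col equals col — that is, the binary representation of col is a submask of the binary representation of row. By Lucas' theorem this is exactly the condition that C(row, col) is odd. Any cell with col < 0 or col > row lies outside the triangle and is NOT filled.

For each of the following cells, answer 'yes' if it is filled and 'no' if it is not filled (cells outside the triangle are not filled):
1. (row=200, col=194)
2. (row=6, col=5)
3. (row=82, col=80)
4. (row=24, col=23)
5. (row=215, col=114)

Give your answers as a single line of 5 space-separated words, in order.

Answer: no no yes no no

Derivation:
(200,194): row=0b11001000, col=0b11000010, row AND col = 0b11000000 = 192; 192 != 194 -> empty
(6,5): row=0b110, col=0b101, row AND col = 0b100 = 4; 4 != 5 -> empty
(82,80): row=0b1010010, col=0b1010000, row AND col = 0b1010000 = 80; 80 == 80 -> filled
(24,23): row=0b11000, col=0b10111, row AND col = 0b10000 = 16; 16 != 23 -> empty
(215,114): row=0b11010111, col=0b1110010, row AND col = 0b1010010 = 82; 82 != 114 -> empty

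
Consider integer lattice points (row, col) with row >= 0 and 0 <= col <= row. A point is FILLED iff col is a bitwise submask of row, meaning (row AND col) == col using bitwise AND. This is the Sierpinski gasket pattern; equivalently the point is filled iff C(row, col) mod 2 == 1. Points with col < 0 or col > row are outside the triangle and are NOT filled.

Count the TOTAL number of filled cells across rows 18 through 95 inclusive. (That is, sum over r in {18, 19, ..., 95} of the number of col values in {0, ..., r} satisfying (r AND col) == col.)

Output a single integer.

r18=10010 pc2: +4 =4
r19=10011 pc3: +8 =12
r20=10100 pc2: +4 =16
r21=10101 pc3: +8 =24
r22=10110 pc3: +8 =32
r23=10111 pc4: +16 =48
r24=11000 pc2: +4 =52
r25=11001 pc3: +8 =60
r26=11010 pc3: +8 =68
r27=11011 pc4: +16 =84
r28=11100 pc3: +8 =92
r29=11101 pc4: +16 =108
r30=11110 pc4: +16 =124
r31=11111 pc5: +32 =156
r32=100000 pc1: +2 =158
r33=100001 pc2: +4 =162
r34=100010 pc2: +4 =166
r35=100011 pc3: +8 =174
r36=100100 pc2: +4 =178
r37=100101 pc3: +8 =186
r38=100110 pc3: +8 =194
r39=100111 pc4: +16 =210
r40=101000 pc2: +4 =214
r41=101001 pc3: +8 =222
r42=101010 pc3: +8 =230
r43=101011 pc4: +16 =246
r44=101100 pc3: +8 =254
r45=101101 pc4: +16 =270
r46=101110 pc4: +16 =286
r47=101111 pc5: +32 =318
r48=110000 pc2: +4 =322
r49=110001 pc3: +8 =330
r50=110010 pc3: +8 =338
r51=110011 pc4: +16 =354
r52=110100 pc3: +8 =362
r53=110101 pc4: +16 =378
r54=110110 pc4: +16 =394
r55=110111 pc5: +32 =426
r56=111000 pc3: +8 =434
r57=111001 pc4: +16 =450
r58=111010 pc4: +16 =466
r59=111011 pc5: +32 =498
r60=111100 pc4: +16 =514
r61=111101 pc5: +32 =546
r62=111110 pc5: +32 =578
r63=111111 pc6: +64 =642
r64=1000000 pc1: +2 =644
r65=1000001 pc2: +4 =648
r66=1000010 pc2: +4 =652
r67=1000011 pc3: +8 =660
r68=1000100 pc2: +4 =664
r69=1000101 pc3: +8 =672
r70=1000110 pc3: +8 =680
r71=1000111 pc4: +16 =696
r72=1001000 pc2: +4 =700
r73=1001001 pc3: +8 =708
r74=1001010 pc3: +8 =716
r75=1001011 pc4: +16 =732
r76=1001100 pc3: +8 =740
r77=1001101 pc4: +16 =756
r78=1001110 pc4: +16 =772
r79=1001111 pc5: +32 =804
r80=1010000 pc2: +4 =808
r81=1010001 pc3: +8 =816
r82=1010010 pc3: +8 =824
r83=1010011 pc4: +16 =840
r84=1010100 pc3: +8 =848
r85=1010101 pc4: +16 =864
r86=1010110 pc4: +16 =880
r87=1010111 pc5: +32 =912
r88=1011000 pc3: +8 =920
r89=1011001 pc4: +16 =936
r90=1011010 pc4: +16 =952
r91=1011011 pc5: +32 =984
r92=1011100 pc4: +16 =1000
r93=1011101 pc5: +32 =1032
r94=1011110 pc5: +32 =1064
r95=1011111 pc6: +64 =1128

Answer: 1128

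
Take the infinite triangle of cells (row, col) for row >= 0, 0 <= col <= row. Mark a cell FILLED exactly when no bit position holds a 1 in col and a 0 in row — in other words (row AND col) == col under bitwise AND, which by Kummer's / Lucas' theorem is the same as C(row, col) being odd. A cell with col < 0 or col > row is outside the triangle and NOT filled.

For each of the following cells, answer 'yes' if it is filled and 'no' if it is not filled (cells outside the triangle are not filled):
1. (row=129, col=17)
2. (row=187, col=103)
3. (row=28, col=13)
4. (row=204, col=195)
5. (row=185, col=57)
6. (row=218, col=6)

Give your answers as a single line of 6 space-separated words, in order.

(129,17): row=0b10000001, col=0b10001, row AND col = 0b1 = 1; 1 != 17 -> empty
(187,103): row=0b10111011, col=0b1100111, row AND col = 0b100011 = 35; 35 != 103 -> empty
(28,13): row=0b11100, col=0b1101, row AND col = 0b1100 = 12; 12 != 13 -> empty
(204,195): row=0b11001100, col=0b11000011, row AND col = 0b11000000 = 192; 192 != 195 -> empty
(185,57): row=0b10111001, col=0b111001, row AND col = 0b111001 = 57; 57 == 57 -> filled
(218,6): row=0b11011010, col=0b110, row AND col = 0b10 = 2; 2 != 6 -> empty

Answer: no no no no yes no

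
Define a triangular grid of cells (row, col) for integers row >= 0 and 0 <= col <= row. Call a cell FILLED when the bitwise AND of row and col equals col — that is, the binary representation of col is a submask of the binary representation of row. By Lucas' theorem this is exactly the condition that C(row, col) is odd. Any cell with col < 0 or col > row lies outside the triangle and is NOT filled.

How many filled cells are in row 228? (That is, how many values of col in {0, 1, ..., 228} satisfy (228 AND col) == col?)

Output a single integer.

228 in binary = 11100100
popcount(228) = number of 1-bits in 11100100 = 4
A col c satisfies (228 AND c) == c iff every set bit of c is also set in 228; each of the 4 set bits of 228 can independently be on or off in c.
count = 2^4 = 16

Answer: 16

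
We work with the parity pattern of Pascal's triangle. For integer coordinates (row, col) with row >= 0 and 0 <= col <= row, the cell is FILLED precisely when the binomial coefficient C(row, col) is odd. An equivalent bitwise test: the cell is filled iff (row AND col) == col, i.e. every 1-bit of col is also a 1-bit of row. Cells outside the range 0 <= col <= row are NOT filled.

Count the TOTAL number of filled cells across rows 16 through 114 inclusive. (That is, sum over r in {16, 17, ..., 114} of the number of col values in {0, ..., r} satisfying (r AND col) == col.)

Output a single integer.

Answer: 1498

Derivation:
r16=10000 pc1: +2 =2
r17=10001 pc2: +4 =6
r18=10010 pc2: +4 =10
r19=10011 pc3: +8 =18
r20=10100 pc2: +4 =22
r21=10101 pc3: +8 =30
r22=10110 pc3: +8 =38
r23=10111 pc4: +16 =54
r24=11000 pc2: +4 =58
r25=11001 pc3: +8 =66
r26=11010 pc3: +8 =74
r27=11011 pc4: +16 =90
r28=11100 pc3: +8 =98
r29=11101 pc4: +16 =114
r30=11110 pc4: +16 =130
r31=11111 pc5: +32 =162
r32=100000 pc1: +2 =164
r33=100001 pc2: +4 =168
r34=100010 pc2: +4 =172
r35=100011 pc3: +8 =180
r36=100100 pc2: +4 =184
r37=100101 pc3: +8 =192
r38=100110 pc3: +8 =200
r39=100111 pc4: +16 =216
r40=101000 pc2: +4 =220
r41=101001 pc3: +8 =228
r42=101010 pc3: +8 =236
r43=101011 pc4: +16 =252
r44=101100 pc3: +8 =260
r45=101101 pc4: +16 =276
r46=101110 pc4: +16 =292
r47=101111 pc5: +32 =324
r48=110000 pc2: +4 =328
r49=110001 pc3: +8 =336
r50=110010 pc3: +8 =344
r51=110011 pc4: +16 =360
r52=110100 pc3: +8 =368
r53=110101 pc4: +16 =384
r54=110110 pc4: +16 =400
r55=110111 pc5: +32 =432
r56=111000 pc3: +8 =440
r57=111001 pc4: +16 =456
r58=111010 pc4: +16 =472
r59=111011 pc5: +32 =504
r60=111100 pc4: +16 =520
r61=111101 pc5: +32 =552
r62=111110 pc5: +32 =584
r63=111111 pc6: +64 =648
r64=1000000 pc1: +2 =650
r65=1000001 pc2: +4 =654
r66=1000010 pc2: +4 =658
r67=1000011 pc3: +8 =666
r68=1000100 pc2: +4 =670
r69=1000101 pc3: +8 =678
r70=1000110 pc3: +8 =686
r71=1000111 pc4: +16 =702
r72=1001000 pc2: +4 =706
r73=1001001 pc3: +8 =714
r74=1001010 pc3: +8 =722
r75=1001011 pc4: +16 =738
r76=1001100 pc3: +8 =746
r77=1001101 pc4: +16 =762
r78=1001110 pc4: +16 =778
r79=1001111 pc5: +32 =810
r80=1010000 pc2: +4 =814
r81=1010001 pc3: +8 =822
r82=1010010 pc3: +8 =830
r83=1010011 pc4: +16 =846
r84=1010100 pc3: +8 =854
r85=1010101 pc4: +16 =870
r86=1010110 pc4: +16 =886
r87=1010111 pc5: +32 =918
r88=1011000 pc3: +8 =926
r89=1011001 pc4: +16 =942
r90=1011010 pc4: +16 =958
r91=1011011 pc5: +32 =990
r92=1011100 pc4: +16 =1006
r93=1011101 pc5: +32 =1038
r94=1011110 pc5: +32 =1070
r95=1011111 pc6: +64 =1134
r96=1100000 pc2: +4 =1138
r97=1100001 pc3: +8 =1146
r98=1100010 pc3: +8 =1154
r99=1100011 pc4: +16 =1170
r100=1100100 pc3: +8 =1178
r101=1100101 pc4: +16 =1194
r102=1100110 pc4: +16 =1210
r103=1100111 pc5: +32 =1242
r104=1101000 pc3: +8 =1250
r105=1101001 pc4: +16 =1266
r106=1101010 pc4: +16 =1282
r107=1101011 pc5: +32 =1314
r108=1101100 pc4: +16 =1330
r109=1101101 pc5: +32 =1362
r110=1101110 pc5: +32 =1394
r111=1101111 pc6: +64 =1458
r112=1110000 pc3: +8 =1466
r113=1110001 pc4: +16 =1482
r114=1110010 pc4: +16 =1498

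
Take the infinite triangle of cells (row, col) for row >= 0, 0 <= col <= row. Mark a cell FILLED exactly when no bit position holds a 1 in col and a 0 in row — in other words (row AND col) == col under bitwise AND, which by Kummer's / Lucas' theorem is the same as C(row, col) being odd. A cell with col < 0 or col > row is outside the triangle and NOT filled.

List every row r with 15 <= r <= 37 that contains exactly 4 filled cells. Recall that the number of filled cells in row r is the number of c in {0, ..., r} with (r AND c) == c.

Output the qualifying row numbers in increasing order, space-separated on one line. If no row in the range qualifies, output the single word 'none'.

Answer: 17 18 20 24 33 34 36

Derivation:
Row r has 2^popcount(r) filled cells, so we need popcount(r) = log2(4) = 2.
Scan r = 15..37 and keep those with exactly 2 one-bits:
r=15=1111 popcount=4 -> skip
r=16=10000 popcount=1 -> skip
r=17=10001 popcount=2 -> KEEP
r=18=10010 popcount=2 -> KEEP
r=19=10011 popcount=3 -> skip
r=20=10100 popcount=2 -> KEEP
r=21=10101 popcount=3 -> skip
r=22=10110 popcount=3 -> skip
r=23=10111 popcount=4 -> skip
r=24=11000 popcount=2 -> KEEP
r=25=11001 popcount=3 -> skip
r=26=11010 popcount=3 -> skip
r=27=11011 popcount=4 -> skip
r=28=11100 popcount=3 -> skip
r=29=11101 popcount=4 -> skip
r=30=11110 popcount=4 -> skip
r=31=11111 popcount=5 -> skip
r=32=100000 popcount=1 -> skip
r=33=100001 popcount=2 -> KEEP
r=34=100010 popcount=2 -> KEEP
r=35=100011 popcount=3 -> skip
r=36=100100 popcount=2 -> KEEP
r=37=100101 popcount=3 -> skip
Kept rows: 17 18 20 24 33 34 36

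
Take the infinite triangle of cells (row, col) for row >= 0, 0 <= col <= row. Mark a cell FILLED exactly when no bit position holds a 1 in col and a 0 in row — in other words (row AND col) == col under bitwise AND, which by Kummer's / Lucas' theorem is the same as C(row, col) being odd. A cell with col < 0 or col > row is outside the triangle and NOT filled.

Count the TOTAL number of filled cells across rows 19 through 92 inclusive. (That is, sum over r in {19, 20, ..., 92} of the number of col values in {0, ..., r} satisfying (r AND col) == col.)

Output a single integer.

Answer: 996

Derivation:
r19=10011 pc3: +8 =8
r20=10100 pc2: +4 =12
r21=10101 pc3: +8 =20
r22=10110 pc3: +8 =28
r23=10111 pc4: +16 =44
r24=11000 pc2: +4 =48
r25=11001 pc3: +8 =56
r26=11010 pc3: +8 =64
r27=11011 pc4: +16 =80
r28=11100 pc3: +8 =88
r29=11101 pc4: +16 =104
r30=11110 pc4: +16 =120
r31=11111 pc5: +32 =152
r32=100000 pc1: +2 =154
r33=100001 pc2: +4 =158
r34=100010 pc2: +4 =162
r35=100011 pc3: +8 =170
r36=100100 pc2: +4 =174
r37=100101 pc3: +8 =182
r38=100110 pc3: +8 =190
r39=100111 pc4: +16 =206
r40=101000 pc2: +4 =210
r41=101001 pc3: +8 =218
r42=101010 pc3: +8 =226
r43=101011 pc4: +16 =242
r44=101100 pc3: +8 =250
r45=101101 pc4: +16 =266
r46=101110 pc4: +16 =282
r47=101111 pc5: +32 =314
r48=110000 pc2: +4 =318
r49=110001 pc3: +8 =326
r50=110010 pc3: +8 =334
r51=110011 pc4: +16 =350
r52=110100 pc3: +8 =358
r53=110101 pc4: +16 =374
r54=110110 pc4: +16 =390
r55=110111 pc5: +32 =422
r56=111000 pc3: +8 =430
r57=111001 pc4: +16 =446
r58=111010 pc4: +16 =462
r59=111011 pc5: +32 =494
r60=111100 pc4: +16 =510
r61=111101 pc5: +32 =542
r62=111110 pc5: +32 =574
r63=111111 pc6: +64 =638
r64=1000000 pc1: +2 =640
r65=1000001 pc2: +4 =644
r66=1000010 pc2: +4 =648
r67=1000011 pc3: +8 =656
r68=1000100 pc2: +4 =660
r69=1000101 pc3: +8 =668
r70=1000110 pc3: +8 =676
r71=1000111 pc4: +16 =692
r72=1001000 pc2: +4 =696
r73=1001001 pc3: +8 =704
r74=1001010 pc3: +8 =712
r75=1001011 pc4: +16 =728
r76=1001100 pc3: +8 =736
r77=1001101 pc4: +16 =752
r78=1001110 pc4: +16 =768
r79=1001111 pc5: +32 =800
r80=1010000 pc2: +4 =804
r81=1010001 pc3: +8 =812
r82=1010010 pc3: +8 =820
r83=1010011 pc4: +16 =836
r84=1010100 pc3: +8 =844
r85=1010101 pc4: +16 =860
r86=1010110 pc4: +16 =876
r87=1010111 pc5: +32 =908
r88=1011000 pc3: +8 =916
r89=1011001 pc4: +16 =932
r90=1011010 pc4: +16 =948
r91=1011011 pc5: +32 =980
r92=1011100 pc4: +16 =996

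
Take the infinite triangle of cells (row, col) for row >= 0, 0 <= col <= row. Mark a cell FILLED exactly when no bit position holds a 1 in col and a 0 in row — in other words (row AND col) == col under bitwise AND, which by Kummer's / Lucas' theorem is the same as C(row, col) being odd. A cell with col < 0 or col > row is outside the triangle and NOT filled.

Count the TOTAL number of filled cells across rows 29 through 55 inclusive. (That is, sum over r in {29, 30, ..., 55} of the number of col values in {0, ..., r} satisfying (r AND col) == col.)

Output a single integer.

Answer: 334

Derivation:
r29=11101 pc4: +16 =16
r30=11110 pc4: +16 =32
r31=11111 pc5: +32 =64
r32=100000 pc1: +2 =66
r33=100001 pc2: +4 =70
r34=100010 pc2: +4 =74
r35=100011 pc3: +8 =82
r36=100100 pc2: +4 =86
r37=100101 pc3: +8 =94
r38=100110 pc3: +8 =102
r39=100111 pc4: +16 =118
r40=101000 pc2: +4 =122
r41=101001 pc3: +8 =130
r42=101010 pc3: +8 =138
r43=101011 pc4: +16 =154
r44=101100 pc3: +8 =162
r45=101101 pc4: +16 =178
r46=101110 pc4: +16 =194
r47=101111 pc5: +32 =226
r48=110000 pc2: +4 =230
r49=110001 pc3: +8 =238
r50=110010 pc3: +8 =246
r51=110011 pc4: +16 =262
r52=110100 pc3: +8 =270
r53=110101 pc4: +16 =286
r54=110110 pc4: +16 =302
r55=110111 pc5: +32 =334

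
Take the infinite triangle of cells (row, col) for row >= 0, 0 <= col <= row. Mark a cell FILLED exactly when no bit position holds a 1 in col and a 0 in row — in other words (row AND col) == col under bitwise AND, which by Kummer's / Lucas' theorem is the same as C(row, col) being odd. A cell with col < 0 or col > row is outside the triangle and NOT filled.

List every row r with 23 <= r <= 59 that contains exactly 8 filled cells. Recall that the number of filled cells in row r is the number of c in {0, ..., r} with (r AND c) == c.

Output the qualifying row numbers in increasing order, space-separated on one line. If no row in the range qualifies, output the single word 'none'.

Row r has 2^popcount(r) filled cells, so we need popcount(r) = log2(8) = 3.
Scan r = 23..59 and keep those with exactly 3 one-bits:
r=23=10111 popcount=4 -> skip
r=24=11000 popcount=2 -> skip
r=25=11001 popcount=3 -> KEEP
r=26=11010 popcount=3 -> KEEP
r=27=11011 popcount=4 -> skip
r=28=11100 popcount=3 -> KEEP
r=29=11101 popcount=4 -> skip
r=30=11110 popcount=4 -> skip
r=31=11111 popcount=5 -> skip
r=32=100000 popcount=1 -> skip
r=33=100001 popcount=2 -> skip
r=34=100010 popcount=2 -> skip
r=35=100011 popcount=3 -> KEEP
r=36=100100 popcount=2 -> skip
r=37=100101 popcount=3 -> KEEP
r=38=100110 popcount=3 -> KEEP
r=39=100111 popcount=4 -> skip
r=40=101000 popcount=2 -> skip
r=41=101001 popcount=3 -> KEEP
r=42=101010 popcount=3 -> KEEP
r=43=101011 popcount=4 -> skip
r=44=101100 popcount=3 -> KEEP
r=45=101101 popcount=4 -> skip
r=46=101110 popcount=4 -> skip
r=47=101111 popcount=5 -> skip
r=48=110000 popcount=2 -> skip
r=49=110001 popcount=3 -> KEEP
r=50=110010 popcount=3 -> KEEP
r=51=110011 popcount=4 -> skip
r=52=110100 popcount=3 -> KEEP
r=53=110101 popcount=4 -> skip
r=54=110110 popcount=4 -> skip
r=55=110111 popcount=5 -> skip
r=56=111000 popcount=3 -> KEEP
r=57=111001 popcount=4 -> skip
r=58=111010 popcount=4 -> skip
r=59=111011 popcount=5 -> skip
Kept rows: 25 26 28 35 37 38 41 42 44 49 50 52 56

Answer: 25 26 28 35 37 38 41 42 44 49 50 52 56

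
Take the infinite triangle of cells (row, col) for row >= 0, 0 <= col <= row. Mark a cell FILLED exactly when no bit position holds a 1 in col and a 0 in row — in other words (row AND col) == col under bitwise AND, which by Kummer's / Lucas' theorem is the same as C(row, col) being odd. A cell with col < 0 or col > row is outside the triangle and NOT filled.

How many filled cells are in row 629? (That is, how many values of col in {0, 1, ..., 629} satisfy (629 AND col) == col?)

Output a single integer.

629 in binary = 1001110101
popcount(629) = number of 1-bits in 1001110101 = 6
A col c satisfies (629 AND c) == c iff every set bit of c is also set in 629; each of the 6 set bits of 629 can independently be on or off in c.
count = 2^6 = 64

Answer: 64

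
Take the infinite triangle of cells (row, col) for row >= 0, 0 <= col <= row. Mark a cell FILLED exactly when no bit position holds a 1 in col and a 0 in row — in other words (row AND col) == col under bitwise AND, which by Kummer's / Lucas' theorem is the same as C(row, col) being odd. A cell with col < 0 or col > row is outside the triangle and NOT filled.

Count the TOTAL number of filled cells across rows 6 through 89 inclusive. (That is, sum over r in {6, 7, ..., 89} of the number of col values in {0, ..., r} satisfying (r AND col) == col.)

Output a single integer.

Answer: 1008

Derivation:
r6=110 pc2: +4 =4
r7=111 pc3: +8 =12
r8=1000 pc1: +2 =14
r9=1001 pc2: +4 =18
r10=1010 pc2: +4 =22
r11=1011 pc3: +8 =30
r12=1100 pc2: +4 =34
r13=1101 pc3: +8 =42
r14=1110 pc3: +8 =50
r15=1111 pc4: +16 =66
r16=10000 pc1: +2 =68
r17=10001 pc2: +4 =72
r18=10010 pc2: +4 =76
r19=10011 pc3: +8 =84
r20=10100 pc2: +4 =88
r21=10101 pc3: +8 =96
r22=10110 pc3: +8 =104
r23=10111 pc4: +16 =120
r24=11000 pc2: +4 =124
r25=11001 pc3: +8 =132
r26=11010 pc3: +8 =140
r27=11011 pc4: +16 =156
r28=11100 pc3: +8 =164
r29=11101 pc4: +16 =180
r30=11110 pc4: +16 =196
r31=11111 pc5: +32 =228
r32=100000 pc1: +2 =230
r33=100001 pc2: +4 =234
r34=100010 pc2: +4 =238
r35=100011 pc3: +8 =246
r36=100100 pc2: +4 =250
r37=100101 pc3: +8 =258
r38=100110 pc3: +8 =266
r39=100111 pc4: +16 =282
r40=101000 pc2: +4 =286
r41=101001 pc3: +8 =294
r42=101010 pc3: +8 =302
r43=101011 pc4: +16 =318
r44=101100 pc3: +8 =326
r45=101101 pc4: +16 =342
r46=101110 pc4: +16 =358
r47=101111 pc5: +32 =390
r48=110000 pc2: +4 =394
r49=110001 pc3: +8 =402
r50=110010 pc3: +8 =410
r51=110011 pc4: +16 =426
r52=110100 pc3: +8 =434
r53=110101 pc4: +16 =450
r54=110110 pc4: +16 =466
r55=110111 pc5: +32 =498
r56=111000 pc3: +8 =506
r57=111001 pc4: +16 =522
r58=111010 pc4: +16 =538
r59=111011 pc5: +32 =570
r60=111100 pc4: +16 =586
r61=111101 pc5: +32 =618
r62=111110 pc5: +32 =650
r63=111111 pc6: +64 =714
r64=1000000 pc1: +2 =716
r65=1000001 pc2: +4 =720
r66=1000010 pc2: +4 =724
r67=1000011 pc3: +8 =732
r68=1000100 pc2: +4 =736
r69=1000101 pc3: +8 =744
r70=1000110 pc3: +8 =752
r71=1000111 pc4: +16 =768
r72=1001000 pc2: +4 =772
r73=1001001 pc3: +8 =780
r74=1001010 pc3: +8 =788
r75=1001011 pc4: +16 =804
r76=1001100 pc3: +8 =812
r77=1001101 pc4: +16 =828
r78=1001110 pc4: +16 =844
r79=1001111 pc5: +32 =876
r80=1010000 pc2: +4 =880
r81=1010001 pc3: +8 =888
r82=1010010 pc3: +8 =896
r83=1010011 pc4: +16 =912
r84=1010100 pc3: +8 =920
r85=1010101 pc4: +16 =936
r86=1010110 pc4: +16 =952
r87=1010111 pc5: +32 =984
r88=1011000 pc3: +8 =992
r89=1011001 pc4: +16 =1008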